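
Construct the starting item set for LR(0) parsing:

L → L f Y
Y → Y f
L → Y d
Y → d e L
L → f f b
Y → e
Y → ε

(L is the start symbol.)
{ [L → . L f Y], [L → . Y d], [L → . f f b], [L' → . L], [Y → . Y f], [Y → . d e L], [Y → . e], [Y → .] }

First, augment the grammar with L' → L
I₀ = CLOSURE({ [L' → . L] }):
  [L' → . L] has the dot before L: add [L → . L f Y], [L → . Y d], [L → . f f b]
  [L → . Y d] has the dot before Y: add [Y → . Y f], [Y → . d e L], [Y → . e], [Y → .]
No further items can be added.

I₀ = { [L → . L f Y], [L → . Y d], [L → . f f b], [L' → . L], [Y → . Y f], [Y → . d e L], [Y → . e], [Y → .] }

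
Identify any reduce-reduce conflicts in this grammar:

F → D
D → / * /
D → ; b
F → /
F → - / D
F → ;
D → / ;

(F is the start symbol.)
No reduce-reduce conflicts

A reduce-reduce conflict occurs when an LR(0) state has two complete items [A → α .] and [B → β .] — both call for a reduction, and with no lookahead the parser cannot choose between them.

Augment with F' → F and build the canonical LR(0) collection (I0 = CLOSURE({[F' → . F]}), then GOTO on every symbol after a dot until no new states appear). It has 14 states:
  I0: { [D → . / * /], [D → . / ;], [D → . ; b], [F → . - / D], [F → . /], [F → . ;], [F → . D], [F' → . F] }  — shift
  I1: { [F → - . / D] }  — shift
  I2: { [D → / . * /], [D → / . ;], [F → / .] }  — shift, reduce
  I3: { [D → ; . b], [F → ; .] }  — shift, reduce
  I4: { [F → D .] }  — reduce
  I5: { [F' → F .] }  — accept
  I6: { [D → ; b .] }  — reduce
  I7: { [D → / * . /] }  — shift
  I8: { [D → / ; .] }  — reduce
  I9: { [D → / * / .] }  — reduce
  I10: { [D → . / * /], [D → . / ;], [D → . ; b], [F → - / . D] }  — shift
  I11: { [D → / . * /], [D → / . ;] }  — shift
  I12: { [D → ; . b] }  — shift
  I13: { [F → - / D .] }  — reduce

No state contains more than one complete item.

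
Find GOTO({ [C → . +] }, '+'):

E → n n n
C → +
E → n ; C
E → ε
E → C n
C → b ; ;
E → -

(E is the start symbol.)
{ [C → + .] }

GOTO(I, '+') = CLOSURE({ [A → αX.β] : [A → α.Xβ] ∈ I, X = '+' })

Items with dot before '+', with the dot advanced:
  [C → . +] → [C → + .]
Closure adds nothing (no advanced item has the dot before a non-terminal).

GOTO = { [C → + .] }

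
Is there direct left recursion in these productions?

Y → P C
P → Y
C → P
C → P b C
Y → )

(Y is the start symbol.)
No direct left recursion

Y → P C: starts with P
P → Y: starts with Y
C → P: starts with P
C → P b C: starts with P
Y → ): starts with ')'

No direct left recursion found.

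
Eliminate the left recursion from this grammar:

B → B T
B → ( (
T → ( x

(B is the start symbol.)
B is directly left-recursive. The standard transformation for
  A → A α₁ | ... | A α_m | β₁ | ... | β_n
is
  A  → β₁ A' | ... | β_n A'
  A' → α₁ A' | ... | α_m A' | ε

B → ( ( becomes B → ( ( B'
B → B T becomes B' → T B'
Add B' → ε

Productions for other non-terminals are unchanged:
  T → ( x

Resulting grammar:
B → ( ( B'
B' → T B'
B' → ε
T → ( x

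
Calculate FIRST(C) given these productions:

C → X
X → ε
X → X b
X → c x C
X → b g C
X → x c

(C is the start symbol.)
{ 'b', 'c', 'x', ε }

To compute FIRST(C), examine every production with C on the left-hand side, reading each right-hand side left to right until a non-nullable symbol is reached.

FIRST sets of the other non-terminals involved (by the same procedure, iterated to a fixed point):
  FIRST(X) = { 'b', 'c', 'x', ε }

From C → X:
  - X is a non-terminal: add FIRST(X) \ {ε} = { 'b', 'c', 'x' }
    X is nullable and nothing follows, so the whole right-hand side can vanish: ε ∈ FIRST(C)

Collecting: FIRST(C) = { 'b', 'c', 'x', ε }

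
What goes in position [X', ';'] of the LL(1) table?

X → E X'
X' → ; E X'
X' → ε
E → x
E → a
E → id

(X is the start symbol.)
X' → ; E X'

To find M[X', ';'], we find productions for X' where ';' is in the predict set (PREDICT(N → α) = (FIRST(α) \ {ε}) ∪ (FOLLOW(N) if α ⇒* ε)).

Relevant sets:
  FOLLOW(X') = { $ }

X' → ; E X': PREDICT = { ';' }
  ';' is in predict set, so this production goes in M[X', ';']
X' → ε: PREDICT = { $ }

M[X', ';'] = X' → ; E X'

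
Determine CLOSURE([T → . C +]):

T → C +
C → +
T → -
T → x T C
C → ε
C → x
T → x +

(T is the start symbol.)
Start with: [T → . C +]
  [T → . C +] has the dot before C: add [C → . +], [C → .], [C → . x]
No further items can be added.

CLOSURE = { [C → . +], [C → . x], [C → .], [T → . C +] }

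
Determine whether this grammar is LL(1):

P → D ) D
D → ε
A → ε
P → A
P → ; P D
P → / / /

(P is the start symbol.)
Yes, the grammar is LL(1).

A grammar is LL(1) if for each non-terminal N with multiple productions, the predict sets of those productions are pairwise disjoint, where PREDICT(N → α) = (FIRST(α) \ {ε}) ∪ (FOLLOW(N) if α ⇒* ε).

Relevant sets:
  FIRST(D) = { ε }
  FIRST(A) = { ε }
  FOLLOW(P) = { $ }

For P:
  PREDICT(P → D ')' D) = { ')' }
  PREDICT(P → A) = { $ }
  PREDICT(P → ';' P D) = { ';' }
  PREDICT(P → '/' '/' '/') = { '/' }
D, A have a single production, so nothing to check there.

All predict sets are disjoint. The grammar IS LL(1).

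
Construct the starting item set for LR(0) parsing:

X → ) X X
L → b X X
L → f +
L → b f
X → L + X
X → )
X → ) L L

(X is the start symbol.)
First, augment the grammar with X' → X
I₀ = CLOSURE({ [X' → . X] }):
  [X' → . X] has the dot before X: add [X → . ) X X], [X → . L + X], [X → . )], [X → . ) L L]
  [X → . L + X] has the dot before L: add [L → . b X X], [L → . f +], [L → . b f]
No further items can be added.

I₀ = { [L → . b X X], [L → . b f], [L → . f +], [X → . ) L L], [X → . ) X X], [X → . )], [X → . L + X], [X' → . X] }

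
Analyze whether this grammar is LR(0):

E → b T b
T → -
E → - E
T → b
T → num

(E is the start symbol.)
Yes, the grammar is LR(0)

Augment with E' → E and build the canonical LR(0) collection (I0 = CLOSURE({[E' → . E]}), then GOTO on every symbol after a dot until no new states appear). It has 10 states:
  I0: { [E → . - E], [E → . b T b], [E' → . E] }  — shift
  I1: { [E → - . E], [E → . - E], [E → . b T b] }  — shift
  I2: { [E' → E .] }  — accept
  I3: { [E → b . T b], [T → . -], [T → . b], [T → . num] }  — shift
  I4: { [T → - .] }  — reduce
  I5: { [E → b T . b] }  — shift
  I6: { [T → b .] }  — reduce
  I7: { [T → num .] }  — reduce
  I8: { [E → b T b .] }  — reduce
  I9: { [E → - E .] }  — reduce

Every state is either a pure shift/goto state or contains exactly one complete item and nothing to shift — no conflicts. The grammar is LR(0).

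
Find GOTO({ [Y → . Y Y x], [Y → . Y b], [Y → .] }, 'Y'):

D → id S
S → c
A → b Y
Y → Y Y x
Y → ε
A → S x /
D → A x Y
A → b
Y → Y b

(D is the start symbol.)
GOTO(I, 'Y') = CLOSURE({ [A → αX.β] : [A → α.Xβ] ∈ I, X = 'Y' })

Items with dot before 'Y', with the dot advanced:
  [Y → . Y Y x] → [Y → Y . Y x]
  [Y → . Y b] → [Y → Y . b]
Closure of the advanced items:
  [Y → Y . Y x] has the dot before Y: add [Y → . Y Y x], [Y → .], [Y → . Y b]

GOTO = { [Y → . Y Y x], [Y → . Y b], [Y → .], [Y → Y . Y x], [Y → Y . b] }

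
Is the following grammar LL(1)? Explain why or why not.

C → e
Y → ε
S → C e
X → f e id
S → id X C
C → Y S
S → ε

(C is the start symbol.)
No. Predict set conflict for C: { 'e' }

Relevant sets:
  FIRST(Y) = { ε }
  FIRST(S) = { 'e', 'id', ε }
  FIRST(C) = { 'e', 'id', ε }
  FOLLOW(C) = { $, 'e' }
  FOLLOW(S) = { $, 'e' }

For C:
  PREDICT(C → e) = { 'e' }
  PREDICT(C → Y S) = { $, 'e', 'id' }
For S:
  PREDICT(S → C e) = { 'e', 'id' }
  PREDICT(S → id X C) = { 'id' }
  PREDICT(S → ε) = { $, 'e' }
Y, X have a single production, so nothing to check there.

Conflict found: Predict set conflict for C: { 'e' }
The grammar is NOT LL(1).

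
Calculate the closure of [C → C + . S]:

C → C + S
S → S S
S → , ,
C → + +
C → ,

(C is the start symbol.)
{ [C → C + . S], [S → . , ,], [S → . S S] }

To compute CLOSURE, for each item [A → α.Bβ] where B is a non-terminal, add [B → .γ] for all productions B → γ; repeat for the newly added items until nothing changes.

Start with: [C → C + . S]
  [C → C + . S] has the dot before S: add [S → . S S], [S → . , ,]
No further items can be added.

CLOSURE = { [C → C + . S], [S → . , ,], [S → . S S] }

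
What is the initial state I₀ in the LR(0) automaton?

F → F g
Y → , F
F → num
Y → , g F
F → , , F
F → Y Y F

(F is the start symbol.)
{ [F → . , , F], [F → . F g], [F → . Y Y F], [F → . num], [F' → . F], [Y → . , F], [Y → . , g F] }

First, augment the grammar with F' → F
I₀ = CLOSURE({ [F' → . F] }):
  [F' → . F] has the dot before F: add [F → . F g], [F → . num], [F → . , , F], [F → . Y Y F]
  [F → . Y Y F] has the dot before Y: add [Y → . , F], [Y → . , g F]
No further items can be added.

I₀ = { [F → . , , F], [F → . F g], [F → . Y Y F], [F → . num], [F' → . F], [Y → . , F], [Y → . , g F] }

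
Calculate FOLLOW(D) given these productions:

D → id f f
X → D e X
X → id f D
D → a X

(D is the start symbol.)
D is the start symbol, so $ ∈ FOLLOW(D).
In X → D e X: D is followed by e X, add FIRST(e X) \ {ε} = { 'e' }
In X → id f D: D is at the end, add FOLLOW(X)

The FOLLOW sets referred to above (computed the same way, to a fixed point):
  FOLLOW(X) = { $, 'e' }

Taking the union: FOLLOW(D) = { $, 'e' }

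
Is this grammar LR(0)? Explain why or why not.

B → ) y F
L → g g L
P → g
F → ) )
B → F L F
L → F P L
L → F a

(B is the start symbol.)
Yes, the grammar is LR(0)

A grammar is LR(0) if no state in the canonical LR(0) collection has:
  - both a shift item (dot before a terminal) and a complete item (shift-reduce conflict), or
  - two or more complete items (reduce-reduce conflict; the accept item [B' → B .] counts as a complete item here).

Augment with B' → B and build the canonical LR(0) collection (I0 = CLOSURE({[B' → . B]}), then GOTO on every symbol after a dot until no new states appear). It has 18 states:
  I0: { [B → . ) y F], [B → . F L F], [B' → . B], [F → . ) )] }  — shift
  I1: { [B → ) . y F], [F → ) . )] }  — shift
  I2: { [B' → B .] }  — accept
  I3: { [B → F . L F], [F → . ) )], [L → . F P L], [L → . F a], [L → . g g L] }  — shift
  I4: { [F → ) . )] }  — shift
  I5: { [L → F . P L], [L → F . a], [P → . g] }  — shift
  I6: { [B → F L . F], [F → . ) )] }  — shift
  I7: { [L → g . g L] }  — shift
  I8: { [F → . ) )], [L → . F P L], [L → . F a], [L → . g g L], [L → g g . L] }  — shift
  I9: { [L → g g L .] }  — reduce
  I10: { [B → F L F .] }  — reduce
  I11: { [F → . ) )], [L → . F P L], [L → . F a], [L → . g g L], [L → F P . L] }  — shift
  I12: { [L → F a .] }  — reduce
  I13: { [P → g .] }  — reduce
  I14: { [L → F P L .] }  — reduce
  I15: { [F → ) ) .] }  — reduce
  I16: { [B → ) y . F], [F → . ) )] }  — shift
  I17: { [B → ) y F .] }  — reduce

Every state is either a pure shift/goto state or contains exactly one complete item and nothing to shift — no conflicts. The grammar is LR(0).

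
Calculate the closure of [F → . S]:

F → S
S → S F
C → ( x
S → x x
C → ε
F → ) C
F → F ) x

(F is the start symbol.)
Start with: [F → . S]
  [F → . S] has the dot before S: add [S → . S F], [S → . x x]
No further items can be added.

CLOSURE = { [F → . S], [S → . S F], [S → . x x] }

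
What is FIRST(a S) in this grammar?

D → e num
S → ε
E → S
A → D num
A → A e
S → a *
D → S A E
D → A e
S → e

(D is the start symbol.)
{ 'a' }

To compute FIRST(a S), process the symbols left to right:
Symbol a is a terminal. Add 'a' and stop.
FIRST(a S) = { 'a' }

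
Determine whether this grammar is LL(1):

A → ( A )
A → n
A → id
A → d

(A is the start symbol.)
Yes, the grammar is LL(1).

A grammar is LL(1) if for each non-terminal N with multiple productions, the predict sets of those productions are pairwise disjoint, where PREDICT(N → α) = (FIRST(α) \ {ε}) ∪ (FOLLOW(N) if α ⇒* ε).

For A:
  PREDICT(A → '(' A ')') = { '(' }
  PREDICT(A → n) = { 'n' }
  PREDICT(A → id) = { 'id' }
  PREDICT(A → d) = { 'd' }

All predict sets are disjoint. The grammar IS LL(1).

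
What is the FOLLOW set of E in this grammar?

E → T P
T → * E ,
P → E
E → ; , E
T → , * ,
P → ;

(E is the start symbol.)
{ $, ',' }

E is the start symbol, so $ ∈ FOLLOW(E).
In T → * E ,: E is followed by ',', add FIRST(',') \ {ε} = { ',' }
In P → E: E is at the end, add FOLLOW(P)
In E → ; , E: E is at the end; this adds FOLLOW(E) to itself — nothing new

The FOLLOW sets referred to above (computed the same way, to a fixed point):
  FOLLOW(P) = { $, ',' }

Taking the union: FOLLOW(E) = { $, ',' }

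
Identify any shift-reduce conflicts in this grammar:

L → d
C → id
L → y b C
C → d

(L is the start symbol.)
Augment with L' → L and build the canonical LR(0) collection (I0 = CLOSURE({[L' → . L]}), then GOTO on every symbol after a dot until no new states appear). It has 8 states:
  I0: { [L → . d], [L → . y b C], [L' → . L] }  — shift
  I1: { [L' → L .] }  — accept
  I2: { [L → d .] }  — reduce
  I3: { [L → y . b C] }  — shift
  I4: { [C → . d], [C → . id], [L → y b . C] }  — shift
  I5: { [L → y b C .] }  — reduce
  I6: { [C → d .] }  — reduce
  I7: { [C → id .] }  — reduce

No state contains both a complete item and a shift item.

Answer: No shift-reduce conflicts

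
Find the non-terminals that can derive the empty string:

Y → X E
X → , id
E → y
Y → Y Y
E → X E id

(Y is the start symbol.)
None

A non-terminal is nullable if it can derive ε (the empty string): either it has an ε-production, or it has a production whose right-hand side consists entirely of nullable non-terminals.

There are no ε-productions, so no non-terminal can derive ε.
No non-terminals are nullable.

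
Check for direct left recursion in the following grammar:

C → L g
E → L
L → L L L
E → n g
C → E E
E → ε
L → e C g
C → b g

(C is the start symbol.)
Yes, L is left-recursive

Direct left recursion occurs when N → N α for some non-terminal N (the right-hand side begins with the left-hand side itself).

C → L g: starts with L
E → L: starts with L
L → L L L: LEFT RECURSIVE (starts with L)
E → n g: starts with n
C → E E: starts with E
E → ε: starts with ε
L → e C g: starts with e
C → b g: starts with b

The grammar has direct left recursion on: L.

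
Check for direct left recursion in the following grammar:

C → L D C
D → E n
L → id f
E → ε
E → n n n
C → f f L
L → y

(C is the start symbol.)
No direct left recursion

Direct left recursion occurs when N → N α for some non-terminal N (the right-hand side begins with the left-hand side itself).

C → L D C: starts with L
D → E n: starts with E
L → id f: starts with id
E → ε: starts with ε
E → n n n: starts with n
C → f f L: starts with f
L → y: starts with y

No direct left recursion found.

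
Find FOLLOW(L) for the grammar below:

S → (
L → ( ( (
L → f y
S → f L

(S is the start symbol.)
{ $ }

In S → f L: L is at the end, add FOLLOW(S)

The FOLLOW sets referred to above (computed the same way, to a fixed point):
  FOLLOW(S) = { $ }

Taking the union: FOLLOW(L) = { $ }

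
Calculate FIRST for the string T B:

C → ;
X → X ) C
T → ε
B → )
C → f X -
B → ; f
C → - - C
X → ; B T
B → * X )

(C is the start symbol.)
{ ')', '*', ';' }

FIRST sets of the non-terminals involved (from the grammar, by fixed-point iteration):
  FIRST(T) = { ε }
  FIRST(B) = { ')', '*', ';' }

To compute FIRST(T B), process the symbols left to right:
Symbol T is a non-terminal. Add FIRST(T) \ {ε} = { }
T is nullable (ε ∈ FIRST(T)), continue to the next symbol.
Symbol B is a non-terminal. Add FIRST(B) \ {ε} = { ')', '*', ';' }
B is not nullable (ε ∉ FIRST(B)), so stop here.
FIRST(T B) = { ')', '*', ';' }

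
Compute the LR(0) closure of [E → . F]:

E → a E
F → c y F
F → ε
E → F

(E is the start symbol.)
{ [E → . F], [F → . c y F], [F → .] }

Start with: [E → . F]
  [E → . F] has the dot before F: add [F → . c y F], [F → .]
No further items can be added.

CLOSURE = { [E → . F], [F → . c y F], [F → .] }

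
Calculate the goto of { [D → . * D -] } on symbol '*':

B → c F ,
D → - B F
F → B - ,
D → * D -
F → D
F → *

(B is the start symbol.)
{ [D → * . D -], [D → . * D -], [D → . - B F] }

GOTO(I, '*') = CLOSURE({ [A → αX.β] : [A → α.Xβ] ∈ I, X = '*' })

Items with dot before '*', with the dot advanced:
  [D → . * D -] → [D → * . D -]
Closure of the advanced items:
  [D → * . D -] has the dot before D: add [D → . - B F], [D → . * D -]

GOTO = { [D → * . D -], [D → . * D -], [D → . - B F] }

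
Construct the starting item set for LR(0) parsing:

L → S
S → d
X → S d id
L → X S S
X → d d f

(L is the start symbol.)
First, augment the grammar with L' → L
I₀ = CLOSURE({ [L' → . L] }):
  [L' → . L] has the dot before L: add [L → . S], [L → . X S S]
  [L → . S] has the dot before S: add [S → . d]
  [L → . X S S] has the dot before X: add [X → . S d id], [X → . d d f]
No further items can be added.

I₀ = { [L → . S], [L → . X S S], [L' → . L], [S → . d], [X → . S d id], [X → . d d f] }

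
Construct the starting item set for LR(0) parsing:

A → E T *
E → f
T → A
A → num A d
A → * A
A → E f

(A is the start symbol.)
First, augment the grammar with A' → A
I₀ = CLOSURE({ [A' → . A] }):
  [A' → . A] has the dot before A: add [A → . E T *], [A → . num A d], [A → . * A], [A → . E f]
  [A → . E T *] has the dot before E: add [E → . f]
No further items can be added.

I₀ = { [A → . * A], [A → . E T *], [A → . E f], [A → . num A d], [A' → . A], [E → . f] }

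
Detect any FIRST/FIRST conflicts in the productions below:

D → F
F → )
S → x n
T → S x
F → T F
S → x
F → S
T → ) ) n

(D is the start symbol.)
Yes. F → ')' / F → T F on { ')' }; F → T F / F → S on { 'x' }; S → x n / S → x on { 'x' }

A FIRST/FIRST conflict occurs when two productions N → α and N → β for the same non-terminal have FIRST(α) ∩ FIRST(β) ≠ ∅ (with ε ∈ FIRST of a nullable right-hand side, so two nullable alternatives also conflict).

FIRST sets of the non-terminals at (or reachable through a nullable prefix from) the front of some alternative:
  FIRST(T) = { ')', 'x' }
  FIRST(S) = { 'x' }

Productions for F:
  F → ): FIRST = { ')' }
  F → T F: FIRST = { ')', 'x' }
  F → S: FIRST = { 'x' }
Productions for S:
  S → x n: FIRST = { 'x' }
  S → x: FIRST = { 'x' }
Productions for T:
  T → S x: FIRST = { 'x' }
  T → ) ) n: FIRST = { ')' }
D has only one production, so no FIRST/FIRST conflict is possible there.

Conflict for F: F → ) and F → T F
  Overlap: { ')' }
Conflict for F: F → T F and F → S
  Overlap: { 'x' }
Conflict for S: S → x n and S → x
  Overlap: { 'x' }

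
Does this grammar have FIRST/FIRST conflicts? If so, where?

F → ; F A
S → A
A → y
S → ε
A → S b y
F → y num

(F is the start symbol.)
A FIRST/FIRST conflict occurs when two productions N → α and N → β for the same non-terminal have FIRST(α) ∩ FIRST(β) ≠ ∅ (with ε ∈ FIRST of a nullable right-hand side, so two nullable alternatives also conflict).

FIRST sets of the non-terminals at (or reachable through a nullable prefix from) the front of some alternative:
  FIRST(A) = { 'b', 'y' }
  FIRST(S) = { 'b', 'y', ε }

Productions for F:
  F → ; F A: FIRST = { ';' }
  F → y num: FIRST = { 'y' }
Productions for S:
  S → A: FIRST = { 'b', 'y' }
  S → ε: FIRST = { ε }
Productions for A:
  A → y: FIRST = { 'y' }
  A → S b y: FIRST = { 'b', 'y' }

Conflict for A: A → y and A → S b y
  Overlap: { 'y' }

Answer: Yes. A → y / A → S b y on { 'y' }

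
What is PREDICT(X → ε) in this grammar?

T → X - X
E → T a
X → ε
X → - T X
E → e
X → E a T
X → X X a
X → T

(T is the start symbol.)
{ $, '-', 'a', 'e' }

PREDICT(X → ε) = (FIRST(RHS) \ {ε}) ∪ (FOLLOW(X) if ε ∈ FIRST(RHS), i.e. RHS ⇒* ε)
The right-hand side is ε (FIRST(ε) = { ε }), so the predict set is FOLLOW(X) = { $, '-', 'a', 'e' }
PREDICT(X → ε) = { $, '-', 'a', 'e' }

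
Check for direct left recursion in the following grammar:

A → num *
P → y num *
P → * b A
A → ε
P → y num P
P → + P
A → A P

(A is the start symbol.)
Yes, A is left-recursive

Direct left recursion occurs when N → N α for some non-terminal N (the right-hand side begins with the left-hand side itself).

A → num *: starts with num
P → y num *: starts with y
P → * b A: starts with '*'
A → ε: starts with ε
P → y num P: starts with y
P → + P: starts with '+'
A → A P: LEFT RECURSIVE (starts with A)

The grammar has direct left recursion on: A.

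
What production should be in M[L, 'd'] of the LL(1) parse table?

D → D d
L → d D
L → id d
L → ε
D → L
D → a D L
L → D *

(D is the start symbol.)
L → d D, L → ε, L → D *

To find M[L, 'd'], we find productions for L where 'd' is in the predict set (PREDICT(N → α) = (FIRST(α) \ {ε}) ∪ (FOLLOW(N) if α ⇒* ε)).

Relevant sets:
  FIRST(D) = { '*', 'a', 'd', 'id', ε }
  FOLLOW(L) = { $, '*', 'a', 'd', 'id' }

L → d D: PREDICT = { 'd' }
  'd' is in predict set, so this production goes in M[L, 'd']
L → id d: PREDICT = { 'id' }
L → ε: PREDICT = { $, '*', 'a', 'd', 'id' }
  'd' is in predict set, so this production goes in M[L, 'd']
L → D *: PREDICT = { '*', 'a', 'd', 'id' }
  'd' is in predict set, so this production goes in M[L, 'd']

M[L, 'd'] = L → d D, L → ε, L → D *  (a multiply-defined cell — the grammar is not LL(1))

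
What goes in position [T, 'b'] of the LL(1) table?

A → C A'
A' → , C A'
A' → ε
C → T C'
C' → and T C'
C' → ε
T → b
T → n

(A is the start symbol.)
T → b

To find M[T, 'b'], we find productions for T where 'b' is in the predict set (PREDICT(N → α) = (FIRST(α) \ {ε}) ∪ (FOLLOW(N) if α ⇒* ε)).

T → b: PREDICT = { 'b' }
  'b' is in predict set, so this production goes in M[T, 'b']
T → n: PREDICT = { 'n' }

M[T, 'b'] = T → b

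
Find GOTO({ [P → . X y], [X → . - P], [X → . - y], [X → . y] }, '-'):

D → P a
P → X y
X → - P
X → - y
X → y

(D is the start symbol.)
{ [P → . X y], [X → - . P], [X → - . y], [X → . - P], [X → . - y], [X → . y] }

GOTO(I, '-') = CLOSURE({ [A → αX.β] : [A → α.Xβ] ∈ I, X = '-' })

Items with dot before '-', with the dot advanced:
  [X → . - P] → [X → - . P]
  [X → . - y] → [X → - . y]
Closure of the advanced items:
  [X → - . P] has the dot before P: add [P → . X y]
  [P → . X y] has the dot before X: add [X → . - P], [X → . - y], [X → . y]

GOTO = { [P → . X y], [X → - . P], [X → - . y], [X → . - P], [X → . - y], [X → . y] }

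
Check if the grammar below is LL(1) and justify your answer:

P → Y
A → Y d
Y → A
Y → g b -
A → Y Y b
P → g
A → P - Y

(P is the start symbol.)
A grammar is LL(1) if for each non-terminal N with multiple productions, the predict sets of those productions are pairwise disjoint, where PREDICT(N → α) = (FIRST(α) \ {ε}) ∪ (FOLLOW(N) if α ⇒* ε).

Relevant sets:
  FIRST(Y) = { 'g' }
  FIRST(P) = { 'g' }
  FIRST(A) = { 'g' }

For P:
  PREDICT(P → Y) = { 'g' }
  PREDICT(P → g) = { 'g' }
For A:
  PREDICT(A → Y d) = { 'g' }
  PREDICT(A → Y Y b) = { 'g' }
  PREDICT(A → P '-' Y) = { 'g' }
For Y:
  PREDICT(Y → A) = { 'g' }
  PREDICT(Y → g b '-') = { 'g' }

Conflict found: Predict set conflict for P: { 'g' }
The grammar is NOT LL(1).

Answer: No. Predict set conflict for P: { 'g' }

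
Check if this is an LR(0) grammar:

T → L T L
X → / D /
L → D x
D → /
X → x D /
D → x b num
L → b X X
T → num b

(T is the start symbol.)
Yes, the grammar is LR(0)

A grammar is LR(0) if no state in the canonical LR(0) collection has:
  - both a shift item (dot before a terminal) and a complete item (shift-reduce conflict), or
  - two or more complete items (reduce-reduce conflict; the accept item [T' → T .] counts as a complete item here).

Augment with T' → T and build the canonical LR(0) collection (I0 = CLOSURE({[T' → . T]}), then GOTO on every symbol after a dot until no new states appear). It has 22 states:
  I0: { [D → . /], [D → . x b num], [L → . D x], [L → . b X X], [T → . L T L], [T → . num b], [T' → . T] }  — shift
  I1: { [D → / .] }  — reduce
  I2: { [L → D . x] }  — shift
  I3: { [D → . /], [D → . x b num], [L → . D x], [L → . b X X], [T → . L T L], [T → . num b], [T → L . T L] }  — shift
  I4: { [T' → T .] }  — accept
  I5: { [L → b . X X], [X → . / D /], [X → . x D /] }  — shift
  I6: { [T → num . b] }  — shift
  I7: { [D → x . b num] }  — shift
  I8: { [D → x b . num] }  — shift
  I9: { [D → x b num .] }  — reduce
  I10: { [T → num b .] }  — reduce
  I11: { [D → . /], [D → . x b num], [X → / . D /] }  — shift
  I12: { [L → b X . X], [X → . / D /], [X → . x D /] }  — shift
  I13: { [D → . /], [D → . x b num], [X → x . D /] }  — shift
  I14: { [X → x D . /] }  — shift
  I15: { [X → x D / .] }  — reduce
  I16: { [L → b X X .] }  — reduce
  I17: { [X → / D . /] }  — shift
  I18: { [X → / D / .] }  — reduce
  I19: { [D → . /], [D → . x b num], [L → . D x], [L → . b X X], [T → L T . L] }  — shift
  I20: { [T → L T L .] }  — reduce
  I21: { [L → D x .] }  — reduce

Every state is either a pure shift/goto state or contains exactly one complete item and nothing to shift — no conflicts. The grammar is LR(0).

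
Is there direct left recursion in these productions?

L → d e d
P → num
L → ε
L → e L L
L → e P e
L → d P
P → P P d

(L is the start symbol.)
Direct left recursion occurs when N → N α for some non-terminal N (the right-hand side begins with the left-hand side itself).

L → d e d: starts with d
P → num: starts with num
L → ε: starts with ε
L → e L L: starts with e
L → e P e: starts with e
L → d P: starts with d
P → P P d: LEFT RECURSIVE (starts with P)

The grammar has direct left recursion on: P.

Answer: Yes, P is left-recursive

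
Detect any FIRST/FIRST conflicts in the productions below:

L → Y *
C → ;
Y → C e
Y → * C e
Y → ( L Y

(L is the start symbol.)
No FIRST/FIRST conflicts.

A FIRST/FIRST conflict occurs when two productions N → α and N → β for the same non-terminal have FIRST(α) ∩ FIRST(β) ≠ ∅ (with ε ∈ FIRST of a nullable right-hand side, so two nullable alternatives also conflict).

FIRST sets of the non-terminals at (or reachable through a nullable prefix from) the front of some alternative:
  FIRST(C) = { ';' }

Productions for Y:
  Y → C e: FIRST = { ';' }
  Y → * C e: FIRST = { '*' }
  Y → ( L Y: FIRST = { '(' }
L, C have only one production, so no FIRST/FIRST conflict is possible there.

All alternatives of each non-terminal have pairwise disjoint FIRST sets.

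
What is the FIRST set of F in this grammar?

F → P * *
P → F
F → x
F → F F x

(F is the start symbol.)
To compute FIRST(F), examine every production with F on the left-hand side, reading each right-hand side left to right until a non-nullable symbol is reached.

FIRST sets of the other non-terminals involved (by the same procedure, iterated to a fixed point):
  FIRST(P) = { 'x' }

From F → P * *:
  - P is a non-terminal: add FIRST(P) \ {ε} = { 'x' }
    P is not nullable, so stop
From F → x:
  - x is a terminal: add 'x' and stop
From F → F F x:
  - F is the symbol being defined: contributes nothing new
    F is not nullable, so stop

Collecting: FIRST(F) = { 'x' }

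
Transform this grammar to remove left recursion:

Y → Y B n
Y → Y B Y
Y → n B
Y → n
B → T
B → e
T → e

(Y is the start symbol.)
Y is directly left-recursive. The standard transformation for
  A → A α₁ | ... | A α_m | β₁ | ... | β_n
is
  A  → β₁ A' | ... | β_n A'
  A' → α₁ A' | ... | α_m A' | ε

Y → n B becomes Y → n B Y'
Y → n becomes Y → n Y'
Y → Y B n becomes Y' → B n Y'
Y → Y B Y becomes Y' → B Y Y'
Add Y' → ε

Productions for other non-terminals are unchanged:
  B → T
  B → e
  T → e

Resulting grammar:
Y → n B Y'
Y → n Y'
Y' → B n Y'
Y' → B Y Y'
Y' → ε
B → T
B → e
T → e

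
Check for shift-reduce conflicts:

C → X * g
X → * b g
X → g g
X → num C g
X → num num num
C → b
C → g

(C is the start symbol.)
Yes — I5: [C → g .] vs [X → g . g]; I9: [X → num num num .] vs [C → . b]

A shift-reduce conflict occurs when an LR(0) state has both:
  - a complete (reduce) item [A → α .] (dot at the end), and
  - a shift item [B → β . c γ] (dot before a terminal).

Augment with C' → C and build the canonical LR(0) collection (I0 = CLOSURE({[C' → . C]}), then GOTO on every symbol after a dot until no new states appear). It has 16 states:
  I0: { [C → . X * g], [C → . b], [C → . g], [C' → . C], [X → . * b g], [X → . g g], [X → . num C g], [X → . num num num] }  — shift
  I1: { [X → * . b g] }  — shift
  I2: { [C' → C .] }  — accept
  I3: { [C → X . * g] }  — shift
  I4: { [C → b .] }  — reduce
  I5: { [C → g .], [X → g . g] }  — shift, reduce
  I6: { [C → . X * g], [C → . b], [C → . g], [X → . * b g], [X → . g g], [X → . num C g], [X → . num num num], [X → num . C g], [X → num . num num] }  — shift
  I7: { [X → num C . g] }  — shift
  I8: { [C → . X * g], [C → . b], [C → . g], [X → . * b g], [X → . g g], [X → . num C g], [X → . num num num], [X → num . C g], [X → num . num num], [X → num num . num] }  — shift
  I9: { [C → . X * g], [C → . b], [C → . g], [X → . * b g], [X → . g g], [X → . num C g], [X → . num num num], [X → num . C g], [X → num . num num], [X → num num . num], [X → num num num .] }  — shift, reduce
  I10: { [X → num C g .] }  — reduce
  I11: { [X → g g .] }  — reduce
  I12: { [C → X * . g] }  — shift
  I13: { [C → X * g .] }  — reduce
  I14: { [X → * b . g] }  — shift
  I15: { [X → * b g .] }  — reduce

I5 contains reduce item [C → g .] and shift item [X → g . g] — shift-reduce conflict.
I9 contains reduce item [X → num num num .] and shift items [C → . b], [C → . g], [X → . * b g], [X → . g g], [X → . num C g], [X → . num num num], [X → num . num num], [X → num num . num] — shift-reduce conflict.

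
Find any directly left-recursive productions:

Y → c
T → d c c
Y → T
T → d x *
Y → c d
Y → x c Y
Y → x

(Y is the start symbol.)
Y → c: starts with c
T → d c c: starts with d
Y → T: starts with T
T → d x *: starts with d
Y → c d: starts with c
Y → x c Y: starts with x
Y → x: starts with x

No direct left recursion found.

Answer: No direct left recursion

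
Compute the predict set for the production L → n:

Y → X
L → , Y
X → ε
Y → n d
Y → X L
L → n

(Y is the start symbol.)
PREDICT(L → n) = (FIRST(RHS) \ {ε}) ∪ (FOLLOW(L) if ε ∈ FIRST(RHS), i.e. RHS ⇒* ε)
FIRST(n) = { 'n' }
ε ∉ FIRST(n), so FOLLOW(L) is not added.
PREDICT(L → n) = { 'n' }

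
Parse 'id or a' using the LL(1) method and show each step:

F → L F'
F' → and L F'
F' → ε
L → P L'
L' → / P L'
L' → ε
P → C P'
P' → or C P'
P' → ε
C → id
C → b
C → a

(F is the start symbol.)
LL(1) parsing maintains a stack (initially the start symbol over $) and the input. At each step: if the stack top is a terminal, match it against the current input token; if it is a non-terminal N, replace it with the RHS of M[N, lookahead] (the unique production whose predict set contains the lookahead).

Stack is shown with the top on the left.

Stack            Input      Action
----------------------------------
F $              id or a $  output F → L F'
L F' $           id or a $  output L → P L'
P L' F' $        id or a $  output P → C P'
C P' L' F' $     id or a $  output C → id
id P' L' F' $    id or a $  match 'id'
P' L' F' $       or a $     output P' → or C P'
or C P' L' F' $  or a $     match 'or'
C P' L' F' $     a $        output C → a
a P' L' F' $     a $        match 'a'
P' L' F' $       $          output P' → ε
L' F' $          $          output L' → ε
F' $             $          output F' → ε
$                $          accept

The string is accepted.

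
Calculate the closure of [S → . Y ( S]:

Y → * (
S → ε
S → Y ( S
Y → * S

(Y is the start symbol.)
{ [S → . Y ( S], [Y → . * (], [Y → . * S] }

Start with: [S → . Y ( S]
  [S → . Y ( S] has the dot before Y: add [Y → . * (], [Y → . * S]
No further items can be added.

CLOSURE = { [S → . Y ( S], [Y → . * (], [Y → . * S] }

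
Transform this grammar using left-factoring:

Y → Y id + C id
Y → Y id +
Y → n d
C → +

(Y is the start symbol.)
Y → Y id + Y'
Y' → C id
Y' → ε
Y → n d
C → +

Left-factoring transforms A → αβ₁ | αβ₂ into A → αA' and A' → β₁ | β₂
(α is the longest common prefix among the alternatives). Repeat until
no nonterminal has two alternatives with a common prefix.

Round 1: Y has alternatives sharing prefix 'Y id +'. Introduce Y': Y → Y id + Y'
  Add: Y' → C id
  Add: Y' → ε

No remaining common prefixes — done.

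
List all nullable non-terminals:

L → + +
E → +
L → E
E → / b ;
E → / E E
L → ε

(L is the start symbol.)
{ 'L' }

A non-terminal is nullable if it can derive ε (the empty string): either it has an ε-production, or it has a production whose right-hand side consists entirely of nullable non-terminals.

ε-productions: L → ε
So L is immediately nullable.
No further non-terminal can be added: every production for the remaining non-terminals contains a terminal or a non-nullable non-terminal.
Nullable = { 'L' }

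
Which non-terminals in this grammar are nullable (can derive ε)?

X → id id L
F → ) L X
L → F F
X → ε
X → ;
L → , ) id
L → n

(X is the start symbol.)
{ 'X' }

ε-productions: X → ε
So X is immediately nullable.
No further non-terminal can be added: every production for the remaining non-terminals contains a terminal or a non-nullable non-terminal.
Nullable = { 'X' }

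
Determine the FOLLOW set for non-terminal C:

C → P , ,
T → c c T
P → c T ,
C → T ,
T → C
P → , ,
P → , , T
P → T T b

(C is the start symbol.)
{ $, ',', 'b', 'c' }

C is the start symbol, so $ ∈ FOLLOW(C).
In T → C: C is at the end, add FOLLOW(T)

The FOLLOW sets referred to above (computed the same way, to a fixed point):
  FOLLOW(T) = { ',', 'b', 'c' }

Taking the union: FOLLOW(C) = { $, ',', 'b', 'c' }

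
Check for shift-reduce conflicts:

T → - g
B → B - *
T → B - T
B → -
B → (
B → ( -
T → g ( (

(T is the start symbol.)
A shift-reduce conflict occurs when an LR(0) state has both:
  - a complete (reduce) item [A → α .] (dot at the end), and
  - a shift item [B → β . c γ] (dot before a terminal).

Augment with T' → T and build the canonical LR(0) collection (I0 = CLOSURE({[T' → . T]}), then GOTO on every symbol after a dot until no new states appear). It has 13 states:
  I0: { [B → . ( -], [B → . (], [B → . -], [B → . B - *], [T → . - g], [T → . B - T], [T → . g ( (], [T' → . T] }  — shift
  I1: { [B → ( . -], [B → ( .] }  — shift, reduce
  I2: { [B → - .], [T → - . g] }  — shift, reduce
  I3: { [B → B . - *], [T → B . - T] }  — shift
  I4: { [T' → T .] }  — accept
  I5: { [T → g . ( (] }  — shift
  I6: { [T → g ( . (] }  — shift
  I7: { [T → g ( ( .] }  — reduce
  I8: { [B → . ( -], [B → . (], [B → . -], [B → . B - *], [B → B - . *], [T → . - g], [T → . B - T], [T → . g ( (], [T → B - . T] }  — shift
  I9: { [B → B - * .] }  — reduce
  I10: { [T → B - T .] }  — reduce
  I11: { [T → - g .] }  — reduce
  I12: { [B → ( - .] }  — reduce

I1 contains reduce item [B → ( .] and shift item [B → ( . -] — shift-reduce conflict.
I2 contains reduce item [B → - .] and shift item [T → - . g] — shift-reduce conflict.

Answer: Yes — I1: [B → ( .] vs [B → ( . -]; I2: [B → - .] vs [T → - . g]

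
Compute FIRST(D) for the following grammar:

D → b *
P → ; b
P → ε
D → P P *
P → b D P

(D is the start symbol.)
To compute FIRST(D), examine every production with D on the left-hand side, reading each right-hand side left to right until a non-nullable symbol is reached.

FIRST sets of the other non-terminals involved (by the same procedure, iterated to a fixed point):
  FIRST(P) = { ';', 'b', ε }

From D → b *:
  - b is a terminal: add 'b' and stop
From D → P P *:
  - P is a non-terminal: add FIRST(P) \ {ε} = { ';', 'b' }
    P is nullable, so continue to the next symbol
  - P is a non-terminal: add FIRST(P) \ {ε} = { ';', 'b' }
    P is nullable, so continue to the next symbol
  - '*' is a terminal: add '*' and stop

Collecting: FIRST(D) = { '*', ';', 'b' }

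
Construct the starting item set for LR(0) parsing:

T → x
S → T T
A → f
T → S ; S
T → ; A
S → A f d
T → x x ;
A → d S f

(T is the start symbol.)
First, augment the grammar with T' → T
I₀ = CLOSURE({ [T' → . T] }):
  [T' → . T] has the dot before T: add [T → . x], [T → . S ; S], [T → . ; A], [T → . x x ;]
  [T → . S ; S] has the dot before S: add [S → . T T], [S → . A f d]
  [S → . A f d] has the dot before A: add [A → . f], [A → . d S f]
No further items can be added.

I₀ = { [A → . d S f], [A → . f], [S → . A f d], [S → . T T], [T → . ; A], [T → . S ; S], [T → . x x ;], [T → . x], [T' → . T] }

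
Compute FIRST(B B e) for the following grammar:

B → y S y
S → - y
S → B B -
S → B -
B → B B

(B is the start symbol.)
{ 'y' }

FIRST sets of the non-terminals involved (from the grammar, by fixed-point iteration):
  FIRST(B) = { 'y' }

To compute FIRST(B B e), process the symbols left to right:
Symbol B is a non-terminal. Add FIRST(B) \ {ε} = { 'y' }
B is not nullable (ε ∉ FIRST(B)), so stop here.
FIRST(B B e) = { 'y' }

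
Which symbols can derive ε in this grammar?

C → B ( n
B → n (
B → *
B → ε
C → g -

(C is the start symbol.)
{ 'B' }

A non-terminal is nullable if it can derive ε (the empty string): either it has an ε-production, or it has a production whose right-hand side consists entirely of nullable non-terminals.

ε-productions: B → ε
So B is immediately nullable.
No further non-terminal can be added: every production for the remaining non-terminals contains a terminal or a non-nullable non-terminal.
Nullable = { 'B' }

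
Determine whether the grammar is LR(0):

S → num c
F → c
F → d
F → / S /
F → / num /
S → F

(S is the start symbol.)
A grammar is LR(0) if no state in the canonical LR(0) collection has:
  - both a shift item (dot before a terminal) and a complete item (shift-reduce conflict), or
  - two or more complete items (reduce-reduce conflict; the accept item [S' → S .] counts as a complete item here).

Augment with S' → S and build the canonical LR(0) collection (I0 = CLOSURE({[S' → . S]}), then GOTO on every symbol after a dot until no new states appear). It has 12 states:
  I0: { [F → . / S /], [F → . / num /], [F → . c], [F → . d], [S → . F], [S → . num c], [S' → . S] }  — shift
  I1: { [F → . / S /], [F → . / num /], [F → . c], [F → . d], [F → / . S /], [F → / . num /], [S → . F], [S → . num c] }  — shift
  I2: { [S → F .] }  — reduce
  I3: { [S' → S .] }  — accept
  I4: { [F → c .] }  — reduce
  I5: { [F → d .] }  — reduce
  I6: { [S → num . c] }  — shift
  I7: { [S → num c .] }  — reduce
  I8: { [F → / S . /] }  — shift
  I9: { [F → / num . /], [S → num . c] }  — shift
  I10: { [F → / num / .] }  — reduce
  I11: { [F → / S / .] }  — reduce

Every state is either a pure shift/goto state or contains exactly one complete item and nothing to shift — no conflicts. The grammar is LR(0).

Answer: Yes, the grammar is LR(0)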